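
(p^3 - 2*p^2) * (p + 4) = p^4 + 2*p^3 - 8*p^2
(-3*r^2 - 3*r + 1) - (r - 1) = -3*r^2 - 4*r + 2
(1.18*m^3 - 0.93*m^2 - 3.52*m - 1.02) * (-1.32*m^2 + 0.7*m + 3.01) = -1.5576*m^5 + 2.0536*m^4 + 7.5472*m^3 - 3.9169*m^2 - 11.3092*m - 3.0702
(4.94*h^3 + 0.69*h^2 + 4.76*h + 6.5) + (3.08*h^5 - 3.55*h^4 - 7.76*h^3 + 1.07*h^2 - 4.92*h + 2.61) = 3.08*h^5 - 3.55*h^4 - 2.82*h^3 + 1.76*h^2 - 0.16*h + 9.11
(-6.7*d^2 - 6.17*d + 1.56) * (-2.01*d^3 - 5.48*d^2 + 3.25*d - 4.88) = 13.467*d^5 + 49.1177*d^4 + 8.901*d^3 + 4.0947*d^2 + 35.1796*d - 7.6128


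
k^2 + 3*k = k*(k + 3)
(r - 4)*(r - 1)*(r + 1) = r^3 - 4*r^2 - r + 4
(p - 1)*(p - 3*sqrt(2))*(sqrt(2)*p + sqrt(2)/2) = sqrt(2)*p^3 - 6*p^2 - sqrt(2)*p^2/2 - sqrt(2)*p/2 + 3*p + 3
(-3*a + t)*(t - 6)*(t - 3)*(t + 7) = -3*a*t^3 + 6*a*t^2 + 135*a*t - 378*a + t^4 - 2*t^3 - 45*t^2 + 126*t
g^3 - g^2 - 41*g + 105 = (g - 5)*(g - 3)*(g + 7)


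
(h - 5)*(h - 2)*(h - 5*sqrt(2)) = h^3 - 5*sqrt(2)*h^2 - 7*h^2 + 10*h + 35*sqrt(2)*h - 50*sqrt(2)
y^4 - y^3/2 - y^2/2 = y^2*(y - 1)*(y + 1/2)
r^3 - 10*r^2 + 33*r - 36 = (r - 4)*(r - 3)^2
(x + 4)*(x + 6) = x^2 + 10*x + 24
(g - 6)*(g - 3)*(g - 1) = g^3 - 10*g^2 + 27*g - 18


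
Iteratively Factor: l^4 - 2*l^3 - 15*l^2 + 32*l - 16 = (l - 1)*(l^3 - l^2 - 16*l + 16) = (l - 4)*(l - 1)*(l^2 + 3*l - 4) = (l - 4)*(l - 1)^2*(l + 4)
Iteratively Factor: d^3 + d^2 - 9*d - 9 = (d + 1)*(d^2 - 9) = (d - 3)*(d + 1)*(d + 3)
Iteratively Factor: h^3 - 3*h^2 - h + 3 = (h - 1)*(h^2 - 2*h - 3) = (h - 3)*(h - 1)*(h + 1)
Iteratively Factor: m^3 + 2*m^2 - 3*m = (m - 1)*(m^2 + 3*m) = (m - 1)*(m + 3)*(m)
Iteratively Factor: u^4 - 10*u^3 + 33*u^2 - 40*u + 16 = (u - 1)*(u^3 - 9*u^2 + 24*u - 16) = (u - 1)^2*(u^2 - 8*u + 16) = (u - 4)*(u - 1)^2*(u - 4)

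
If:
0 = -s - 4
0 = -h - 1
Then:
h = -1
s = -4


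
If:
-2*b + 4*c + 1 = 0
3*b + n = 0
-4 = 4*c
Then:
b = -3/2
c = -1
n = 9/2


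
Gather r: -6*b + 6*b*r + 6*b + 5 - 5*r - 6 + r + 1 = r*(6*b - 4)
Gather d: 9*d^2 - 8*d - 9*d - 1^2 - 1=9*d^2 - 17*d - 2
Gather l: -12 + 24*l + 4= 24*l - 8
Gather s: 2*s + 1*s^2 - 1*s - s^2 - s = 0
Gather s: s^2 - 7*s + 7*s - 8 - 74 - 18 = s^2 - 100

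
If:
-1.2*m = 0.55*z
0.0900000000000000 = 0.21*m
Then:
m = 0.43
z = -0.94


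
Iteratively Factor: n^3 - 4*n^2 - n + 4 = (n - 1)*(n^2 - 3*n - 4) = (n - 1)*(n + 1)*(n - 4)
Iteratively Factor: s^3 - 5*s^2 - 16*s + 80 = (s - 4)*(s^2 - s - 20) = (s - 5)*(s - 4)*(s + 4)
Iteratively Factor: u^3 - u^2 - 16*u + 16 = (u - 4)*(u^2 + 3*u - 4) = (u - 4)*(u - 1)*(u + 4)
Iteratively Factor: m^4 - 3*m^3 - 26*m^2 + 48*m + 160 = (m + 2)*(m^3 - 5*m^2 - 16*m + 80) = (m - 5)*(m + 2)*(m^2 - 16) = (m - 5)*(m - 4)*(m + 2)*(m + 4)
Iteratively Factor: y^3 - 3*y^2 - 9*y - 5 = (y + 1)*(y^2 - 4*y - 5) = (y + 1)^2*(y - 5)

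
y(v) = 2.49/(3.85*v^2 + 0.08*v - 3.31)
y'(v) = 2.49*(-7.7*v - 0.08)/(3.85*v^2 + 0.08*v - 3.31)^2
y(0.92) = 111.96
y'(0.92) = -36064.95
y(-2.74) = 0.10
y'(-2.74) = 0.08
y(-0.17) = -0.78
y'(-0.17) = 0.30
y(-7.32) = 0.01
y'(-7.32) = 0.00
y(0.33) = -0.87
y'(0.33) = -0.80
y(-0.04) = -0.75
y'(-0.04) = 0.05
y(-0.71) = -1.75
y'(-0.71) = 6.60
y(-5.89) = 0.02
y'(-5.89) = 0.01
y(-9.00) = 0.01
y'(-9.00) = 0.00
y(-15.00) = 0.00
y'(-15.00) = 0.00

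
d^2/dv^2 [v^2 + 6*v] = 2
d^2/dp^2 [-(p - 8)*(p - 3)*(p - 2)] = 26 - 6*p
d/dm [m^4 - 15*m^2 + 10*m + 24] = 4*m^3 - 30*m + 10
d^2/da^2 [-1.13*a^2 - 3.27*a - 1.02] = -2.26000000000000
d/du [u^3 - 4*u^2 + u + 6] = 3*u^2 - 8*u + 1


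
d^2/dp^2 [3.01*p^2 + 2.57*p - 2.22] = 6.02000000000000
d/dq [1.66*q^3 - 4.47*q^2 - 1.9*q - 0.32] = 4.98*q^2 - 8.94*q - 1.9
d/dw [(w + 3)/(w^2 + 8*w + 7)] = (w^2 + 8*w - 2*(w + 3)*(w + 4) + 7)/(w^2 + 8*w + 7)^2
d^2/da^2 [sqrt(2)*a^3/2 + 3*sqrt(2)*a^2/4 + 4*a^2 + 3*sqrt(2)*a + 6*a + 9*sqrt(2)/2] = 3*sqrt(2)*a + 3*sqrt(2)/2 + 8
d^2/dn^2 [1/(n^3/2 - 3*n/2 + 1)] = 12*(-n*(n^3 - 3*n + 2) + 3*(n^2 - 1)^2)/(n^3 - 3*n + 2)^3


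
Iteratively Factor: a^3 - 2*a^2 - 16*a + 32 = (a - 2)*(a^2 - 16) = (a - 4)*(a - 2)*(a + 4)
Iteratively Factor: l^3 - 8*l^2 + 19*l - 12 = (l - 4)*(l^2 - 4*l + 3) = (l - 4)*(l - 1)*(l - 3)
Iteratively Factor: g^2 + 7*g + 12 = (g + 4)*(g + 3)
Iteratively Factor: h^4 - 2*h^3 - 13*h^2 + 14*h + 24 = (h + 3)*(h^3 - 5*h^2 + 2*h + 8) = (h - 2)*(h + 3)*(h^2 - 3*h - 4) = (h - 4)*(h - 2)*(h + 3)*(h + 1)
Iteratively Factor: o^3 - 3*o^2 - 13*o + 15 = (o - 1)*(o^2 - 2*o - 15) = (o - 1)*(o + 3)*(o - 5)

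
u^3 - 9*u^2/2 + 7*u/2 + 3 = (u - 3)*(u - 2)*(u + 1/2)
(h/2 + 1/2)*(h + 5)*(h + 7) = h^3/2 + 13*h^2/2 + 47*h/2 + 35/2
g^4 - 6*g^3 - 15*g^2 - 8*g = g*(g - 8)*(g + 1)^2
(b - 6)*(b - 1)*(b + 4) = b^3 - 3*b^2 - 22*b + 24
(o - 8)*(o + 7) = o^2 - o - 56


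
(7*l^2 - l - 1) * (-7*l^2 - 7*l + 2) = -49*l^4 - 42*l^3 + 28*l^2 + 5*l - 2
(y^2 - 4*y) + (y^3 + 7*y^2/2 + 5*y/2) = y^3 + 9*y^2/2 - 3*y/2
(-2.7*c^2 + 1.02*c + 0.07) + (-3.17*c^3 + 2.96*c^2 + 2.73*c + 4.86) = -3.17*c^3 + 0.26*c^2 + 3.75*c + 4.93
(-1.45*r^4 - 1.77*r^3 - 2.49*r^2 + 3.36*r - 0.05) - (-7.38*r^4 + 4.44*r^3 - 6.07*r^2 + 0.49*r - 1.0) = 5.93*r^4 - 6.21*r^3 + 3.58*r^2 + 2.87*r + 0.95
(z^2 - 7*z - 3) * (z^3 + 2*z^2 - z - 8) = z^5 - 5*z^4 - 18*z^3 - 7*z^2 + 59*z + 24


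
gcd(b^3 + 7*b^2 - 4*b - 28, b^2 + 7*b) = b + 7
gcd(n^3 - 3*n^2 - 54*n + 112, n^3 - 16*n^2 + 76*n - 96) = n^2 - 10*n + 16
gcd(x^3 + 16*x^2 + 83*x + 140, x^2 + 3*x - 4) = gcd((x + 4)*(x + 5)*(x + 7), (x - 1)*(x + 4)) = x + 4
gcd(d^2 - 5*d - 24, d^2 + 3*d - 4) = 1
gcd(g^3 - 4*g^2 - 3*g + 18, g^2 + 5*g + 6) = g + 2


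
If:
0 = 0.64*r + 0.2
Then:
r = -0.31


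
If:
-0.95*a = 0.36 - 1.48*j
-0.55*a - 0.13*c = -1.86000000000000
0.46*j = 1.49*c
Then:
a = 3.21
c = 0.71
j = 2.31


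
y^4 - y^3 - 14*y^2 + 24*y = y*(y - 3)*(y - 2)*(y + 4)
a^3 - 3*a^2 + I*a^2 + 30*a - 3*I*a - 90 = (a - 3)*(a - 5*I)*(a + 6*I)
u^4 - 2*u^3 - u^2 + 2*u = u*(u - 2)*(u - 1)*(u + 1)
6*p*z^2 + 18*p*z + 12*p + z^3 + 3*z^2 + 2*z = (6*p + z)*(z + 1)*(z + 2)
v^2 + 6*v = v*(v + 6)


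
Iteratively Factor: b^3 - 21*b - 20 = (b + 1)*(b^2 - b - 20) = (b + 1)*(b + 4)*(b - 5)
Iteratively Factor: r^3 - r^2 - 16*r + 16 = (r - 4)*(r^2 + 3*r - 4) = (r - 4)*(r + 4)*(r - 1)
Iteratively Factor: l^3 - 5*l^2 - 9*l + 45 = (l - 3)*(l^2 - 2*l - 15) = (l - 5)*(l - 3)*(l + 3)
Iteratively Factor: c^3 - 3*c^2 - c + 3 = (c + 1)*(c^2 - 4*c + 3) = (c - 1)*(c + 1)*(c - 3)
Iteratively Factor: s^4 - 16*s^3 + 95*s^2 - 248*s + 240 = (s - 3)*(s^3 - 13*s^2 + 56*s - 80) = (s - 4)*(s - 3)*(s^2 - 9*s + 20) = (s - 5)*(s - 4)*(s - 3)*(s - 4)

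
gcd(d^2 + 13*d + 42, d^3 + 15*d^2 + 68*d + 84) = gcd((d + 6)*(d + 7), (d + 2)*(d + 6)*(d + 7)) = d^2 + 13*d + 42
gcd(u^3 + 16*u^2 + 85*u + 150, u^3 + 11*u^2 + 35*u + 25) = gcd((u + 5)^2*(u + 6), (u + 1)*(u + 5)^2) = u^2 + 10*u + 25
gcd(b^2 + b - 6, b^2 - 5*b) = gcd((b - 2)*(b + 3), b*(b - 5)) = 1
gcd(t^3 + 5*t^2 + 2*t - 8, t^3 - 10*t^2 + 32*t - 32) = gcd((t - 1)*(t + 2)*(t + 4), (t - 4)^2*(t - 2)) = 1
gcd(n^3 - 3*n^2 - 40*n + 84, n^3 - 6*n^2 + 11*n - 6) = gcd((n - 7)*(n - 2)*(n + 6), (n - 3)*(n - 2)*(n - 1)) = n - 2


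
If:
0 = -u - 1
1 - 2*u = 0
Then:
No Solution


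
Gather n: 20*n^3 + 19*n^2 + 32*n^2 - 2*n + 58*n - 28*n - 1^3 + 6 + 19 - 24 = 20*n^3 + 51*n^2 + 28*n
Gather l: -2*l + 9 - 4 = 5 - 2*l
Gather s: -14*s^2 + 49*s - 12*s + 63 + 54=-14*s^2 + 37*s + 117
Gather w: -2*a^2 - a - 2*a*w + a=-2*a^2 - 2*a*w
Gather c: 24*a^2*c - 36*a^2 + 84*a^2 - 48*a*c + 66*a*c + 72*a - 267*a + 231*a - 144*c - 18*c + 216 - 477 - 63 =48*a^2 + 36*a + c*(24*a^2 + 18*a - 162) - 324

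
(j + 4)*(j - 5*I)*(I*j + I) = I*j^3 + 5*j^2 + 5*I*j^2 + 25*j + 4*I*j + 20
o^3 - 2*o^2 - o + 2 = (o - 2)*(o - 1)*(o + 1)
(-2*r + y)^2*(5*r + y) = 20*r^3 - 16*r^2*y + r*y^2 + y^3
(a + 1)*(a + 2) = a^2 + 3*a + 2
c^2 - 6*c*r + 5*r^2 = (c - 5*r)*(c - r)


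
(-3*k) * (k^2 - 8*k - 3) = -3*k^3 + 24*k^2 + 9*k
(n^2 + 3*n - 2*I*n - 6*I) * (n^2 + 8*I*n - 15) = n^4 + 3*n^3 + 6*I*n^3 + n^2 + 18*I*n^2 + 3*n + 30*I*n + 90*I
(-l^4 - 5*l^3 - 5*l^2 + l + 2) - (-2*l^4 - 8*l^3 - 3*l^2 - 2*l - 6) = l^4 + 3*l^3 - 2*l^2 + 3*l + 8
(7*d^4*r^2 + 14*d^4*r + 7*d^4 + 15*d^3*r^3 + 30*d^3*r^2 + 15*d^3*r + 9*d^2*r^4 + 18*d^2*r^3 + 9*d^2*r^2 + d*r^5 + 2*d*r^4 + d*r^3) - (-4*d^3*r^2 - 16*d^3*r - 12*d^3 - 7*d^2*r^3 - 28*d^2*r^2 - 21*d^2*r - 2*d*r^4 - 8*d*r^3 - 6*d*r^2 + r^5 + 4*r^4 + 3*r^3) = 7*d^4*r^2 + 14*d^4*r + 7*d^4 + 15*d^3*r^3 + 34*d^3*r^2 + 31*d^3*r + 12*d^3 + 9*d^2*r^4 + 25*d^2*r^3 + 37*d^2*r^2 + 21*d^2*r + d*r^5 + 4*d*r^4 + 9*d*r^3 + 6*d*r^2 - r^5 - 4*r^4 - 3*r^3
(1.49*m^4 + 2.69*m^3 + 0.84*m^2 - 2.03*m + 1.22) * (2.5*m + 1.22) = 3.725*m^5 + 8.5428*m^4 + 5.3818*m^3 - 4.0502*m^2 + 0.5734*m + 1.4884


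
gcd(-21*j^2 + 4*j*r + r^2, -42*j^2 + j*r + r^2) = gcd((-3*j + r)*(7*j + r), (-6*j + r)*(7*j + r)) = 7*j + r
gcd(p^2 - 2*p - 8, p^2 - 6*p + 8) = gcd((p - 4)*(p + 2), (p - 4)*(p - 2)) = p - 4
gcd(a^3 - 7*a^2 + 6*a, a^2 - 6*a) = a^2 - 6*a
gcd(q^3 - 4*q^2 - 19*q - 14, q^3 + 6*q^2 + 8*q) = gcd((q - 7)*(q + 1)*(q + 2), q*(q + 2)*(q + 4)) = q + 2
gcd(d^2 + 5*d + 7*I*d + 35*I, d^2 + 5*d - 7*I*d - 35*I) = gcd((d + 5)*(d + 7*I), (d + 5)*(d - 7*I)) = d + 5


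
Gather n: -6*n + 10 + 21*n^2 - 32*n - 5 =21*n^2 - 38*n + 5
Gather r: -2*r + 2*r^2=2*r^2 - 2*r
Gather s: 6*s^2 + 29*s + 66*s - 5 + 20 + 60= 6*s^2 + 95*s + 75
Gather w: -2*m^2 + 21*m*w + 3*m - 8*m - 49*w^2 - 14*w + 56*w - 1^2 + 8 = -2*m^2 - 5*m - 49*w^2 + w*(21*m + 42) + 7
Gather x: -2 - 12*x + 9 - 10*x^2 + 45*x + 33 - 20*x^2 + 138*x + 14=-30*x^2 + 171*x + 54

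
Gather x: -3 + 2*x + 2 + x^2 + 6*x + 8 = x^2 + 8*x + 7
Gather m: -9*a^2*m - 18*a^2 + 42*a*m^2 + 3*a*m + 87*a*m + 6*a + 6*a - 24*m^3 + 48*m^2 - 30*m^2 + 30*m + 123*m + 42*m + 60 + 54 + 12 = -18*a^2 + 12*a - 24*m^3 + m^2*(42*a + 18) + m*(-9*a^2 + 90*a + 195) + 126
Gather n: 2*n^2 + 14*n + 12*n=2*n^2 + 26*n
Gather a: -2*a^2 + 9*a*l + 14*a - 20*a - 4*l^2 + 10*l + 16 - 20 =-2*a^2 + a*(9*l - 6) - 4*l^2 + 10*l - 4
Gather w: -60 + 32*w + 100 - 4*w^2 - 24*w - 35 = -4*w^2 + 8*w + 5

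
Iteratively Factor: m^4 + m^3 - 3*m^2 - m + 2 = (m + 2)*(m^3 - m^2 - m + 1) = (m - 1)*(m + 2)*(m^2 - 1) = (m - 1)^2*(m + 2)*(m + 1)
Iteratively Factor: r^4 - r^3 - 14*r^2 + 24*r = (r + 4)*(r^3 - 5*r^2 + 6*r) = (r - 2)*(r + 4)*(r^2 - 3*r) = r*(r - 2)*(r + 4)*(r - 3)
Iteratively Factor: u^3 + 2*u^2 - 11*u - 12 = (u + 4)*(u^2 - 2*u - 3) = (u + 1)*(u + 4)*(u - 3)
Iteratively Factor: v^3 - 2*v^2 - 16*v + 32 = (v - 4)*(v^2 + 2*v - 8) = (v - 4)*(v - 2)*(v + 4)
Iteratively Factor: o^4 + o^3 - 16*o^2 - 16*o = (o - 4)*(o^3 + 5*o^2 + 4*o) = (o - 4)*(o + 4)*(o^2 + o) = o*(o - 4)*(o + 4)*(o + 1)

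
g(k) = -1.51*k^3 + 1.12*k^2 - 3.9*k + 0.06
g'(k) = -4.53*k^2 + 2.24*k - 3.9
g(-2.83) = 54.29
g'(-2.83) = -46.52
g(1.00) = -4.23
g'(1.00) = -6.19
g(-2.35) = 35.01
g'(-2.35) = -34.18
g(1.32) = -6.61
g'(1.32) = -8.84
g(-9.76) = 1548.68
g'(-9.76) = -457.28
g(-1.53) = 14.06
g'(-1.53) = -17.93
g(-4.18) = 146.21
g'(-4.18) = -92.41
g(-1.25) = 9.63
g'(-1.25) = -13.78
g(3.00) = -42.33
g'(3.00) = -37.95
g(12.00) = -2494.74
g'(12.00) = -629.34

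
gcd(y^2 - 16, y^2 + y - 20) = y - 4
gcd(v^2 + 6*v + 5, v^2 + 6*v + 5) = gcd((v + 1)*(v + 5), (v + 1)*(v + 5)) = v^2 + 6*v + 5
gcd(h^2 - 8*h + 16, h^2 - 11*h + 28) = h - 4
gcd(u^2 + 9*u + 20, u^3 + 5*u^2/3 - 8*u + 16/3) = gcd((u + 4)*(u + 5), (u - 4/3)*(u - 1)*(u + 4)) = u + 4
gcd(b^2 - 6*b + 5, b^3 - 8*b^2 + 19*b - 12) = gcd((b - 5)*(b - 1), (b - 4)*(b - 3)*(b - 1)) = b - 1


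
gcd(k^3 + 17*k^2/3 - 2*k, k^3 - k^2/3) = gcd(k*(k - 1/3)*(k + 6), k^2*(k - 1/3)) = k^2 - k/3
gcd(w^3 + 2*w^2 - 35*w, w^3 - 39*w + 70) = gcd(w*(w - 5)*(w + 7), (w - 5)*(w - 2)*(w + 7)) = w^2 + 2*w - 35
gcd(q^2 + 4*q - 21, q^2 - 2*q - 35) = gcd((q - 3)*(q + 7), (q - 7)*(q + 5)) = 1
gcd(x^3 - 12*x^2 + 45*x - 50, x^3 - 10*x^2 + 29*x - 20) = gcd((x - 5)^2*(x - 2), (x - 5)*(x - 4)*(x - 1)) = x - 5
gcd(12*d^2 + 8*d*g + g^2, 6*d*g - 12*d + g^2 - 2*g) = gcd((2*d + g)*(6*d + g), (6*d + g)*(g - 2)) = 6*d + g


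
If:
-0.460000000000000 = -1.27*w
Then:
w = 0.36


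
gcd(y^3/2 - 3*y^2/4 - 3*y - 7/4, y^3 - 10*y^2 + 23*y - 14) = 1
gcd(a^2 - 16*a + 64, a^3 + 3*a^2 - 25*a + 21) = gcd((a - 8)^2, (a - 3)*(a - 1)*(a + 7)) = 1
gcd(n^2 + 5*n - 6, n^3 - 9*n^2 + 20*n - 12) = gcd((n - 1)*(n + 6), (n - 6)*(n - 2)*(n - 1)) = n - 1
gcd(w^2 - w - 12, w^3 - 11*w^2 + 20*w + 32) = w - 4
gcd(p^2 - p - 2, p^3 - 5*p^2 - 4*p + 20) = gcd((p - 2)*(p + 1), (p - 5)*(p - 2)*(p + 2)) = p - 2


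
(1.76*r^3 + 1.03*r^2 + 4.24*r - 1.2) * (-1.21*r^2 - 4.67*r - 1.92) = -2.1296*r^5 - 9.4655*r^4 - 13.3197*r^3 - 20.3264*r^2 - 2.5368*r + 2.304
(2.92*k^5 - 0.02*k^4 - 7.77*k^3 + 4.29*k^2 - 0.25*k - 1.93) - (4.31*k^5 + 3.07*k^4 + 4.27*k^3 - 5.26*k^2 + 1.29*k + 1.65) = -1.39*k^5 - 3.09*k^4 - 12.04*k^3 + 9.55*k^2 - 1.54*k - 3.58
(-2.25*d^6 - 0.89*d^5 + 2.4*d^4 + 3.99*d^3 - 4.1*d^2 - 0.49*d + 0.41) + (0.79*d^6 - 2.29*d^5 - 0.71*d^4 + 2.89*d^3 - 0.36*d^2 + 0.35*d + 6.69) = -1.46*d^6 - 3.18*d^5 + 1.69*d^4 + 6.88*d^3 - 4.46*d^2 - 0.14*d + 7.1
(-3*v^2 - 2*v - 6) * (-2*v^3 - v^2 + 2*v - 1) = 6*v^5 + 7*v^4 + 8*v^3 + 5*v^2 - 10*v + 6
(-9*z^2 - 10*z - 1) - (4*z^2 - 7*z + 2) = -13*z^2 - 3*z - 3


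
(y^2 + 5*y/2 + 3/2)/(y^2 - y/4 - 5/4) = 2*(2*y + 3)/(4*y - 5)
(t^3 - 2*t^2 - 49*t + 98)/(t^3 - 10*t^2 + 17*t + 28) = (t^2 + 5*t - 14)/(t^2 - 3*t - 4)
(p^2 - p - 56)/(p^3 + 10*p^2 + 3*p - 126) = (p - 8)/(p^2 + 3*p - 18)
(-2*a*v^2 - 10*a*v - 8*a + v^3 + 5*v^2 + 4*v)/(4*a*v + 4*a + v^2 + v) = (-2*a*v - 8*a + v^2 + 4*v)/(4*a + v)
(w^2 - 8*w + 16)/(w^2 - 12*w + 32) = (w - 4)/(w - 8)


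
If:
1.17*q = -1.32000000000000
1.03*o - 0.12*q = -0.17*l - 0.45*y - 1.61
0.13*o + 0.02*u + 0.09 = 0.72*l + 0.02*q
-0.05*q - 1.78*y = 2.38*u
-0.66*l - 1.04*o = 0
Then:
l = 0.21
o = -0.13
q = -1.13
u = 2.76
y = -3.65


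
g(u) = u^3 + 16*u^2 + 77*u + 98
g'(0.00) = 77.00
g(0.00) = 98.00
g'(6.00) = 377.00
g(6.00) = 1352.00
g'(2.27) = 165.10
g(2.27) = 366.93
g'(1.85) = 146.47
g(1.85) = 301.54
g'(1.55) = 133.81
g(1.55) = 259.51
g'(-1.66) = 32.15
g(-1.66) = 9.70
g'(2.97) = 198.50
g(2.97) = 494.02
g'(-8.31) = 18.25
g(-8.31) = -10.83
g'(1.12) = 116.60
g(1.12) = 205.72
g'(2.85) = 192.57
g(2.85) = 470.56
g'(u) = 3*u^2 + 32*u + 77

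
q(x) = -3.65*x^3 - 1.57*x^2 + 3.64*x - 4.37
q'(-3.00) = -85.49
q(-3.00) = 69.13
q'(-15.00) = -2413.01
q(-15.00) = 11906.53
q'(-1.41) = -13.70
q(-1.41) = -2.39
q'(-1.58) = -18.73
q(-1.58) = 0.36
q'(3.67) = -155.37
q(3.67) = -192.58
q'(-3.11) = -92.50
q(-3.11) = 78.92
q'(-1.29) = -10.53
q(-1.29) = -3.84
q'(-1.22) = -8.83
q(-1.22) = -4.52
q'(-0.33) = 3.48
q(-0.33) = -5.61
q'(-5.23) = -279.45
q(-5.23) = 455.80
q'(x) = -10.95*x^2 - 3.14*x + 3.64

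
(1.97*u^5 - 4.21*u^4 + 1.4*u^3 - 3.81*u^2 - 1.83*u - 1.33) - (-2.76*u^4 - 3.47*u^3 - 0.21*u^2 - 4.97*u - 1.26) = 1.97*u^5 - 1.45*u^4 + 4.87*u^3 - 3.6*u^2 + 3.14*u - 0.0700000000000001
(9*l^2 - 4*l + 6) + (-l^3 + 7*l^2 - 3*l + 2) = -l^3 + 16*l^2 - 7*l + 8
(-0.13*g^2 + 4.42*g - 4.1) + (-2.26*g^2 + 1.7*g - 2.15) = -2.39*g^2 + 6.12*g - 6.25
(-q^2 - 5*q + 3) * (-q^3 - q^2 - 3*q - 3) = q^5 + 6*q^4 + 5*q^3 + 15*q^2 + 6*q - 9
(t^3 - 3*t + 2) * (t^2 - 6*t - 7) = t^5 - 6*t^4 - 10*t^3 + 20*t^2 + 9*t - 14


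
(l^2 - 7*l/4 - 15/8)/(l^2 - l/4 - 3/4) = (l - 5/2)/(l - 1)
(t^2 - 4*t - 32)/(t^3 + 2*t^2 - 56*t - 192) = 1/(t + 6)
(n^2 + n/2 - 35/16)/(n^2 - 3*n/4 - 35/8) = (4*n - 5)/(2*(2*n - 5))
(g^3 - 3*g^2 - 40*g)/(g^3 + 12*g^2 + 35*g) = (g - 8)/(g + 7)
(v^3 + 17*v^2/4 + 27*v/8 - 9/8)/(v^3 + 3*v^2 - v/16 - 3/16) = 2*(2*v + 3)/(4*v + 1)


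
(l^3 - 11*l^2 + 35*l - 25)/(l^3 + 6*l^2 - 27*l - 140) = (l^2 - 6*l + 5)/(l^2 + 11*l + 28)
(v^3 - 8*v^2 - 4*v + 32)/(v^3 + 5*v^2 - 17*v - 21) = (v^3 - 8*v^2 - 4*v + 32)/(v^3 + 5*v^2 - 17*v - 21)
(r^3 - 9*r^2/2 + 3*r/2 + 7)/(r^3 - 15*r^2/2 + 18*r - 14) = (r + 1)/(r - 2)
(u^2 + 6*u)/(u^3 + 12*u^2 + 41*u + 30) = u/(u^2 + 6*u + 5)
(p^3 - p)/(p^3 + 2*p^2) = (p^2 - 1)/(p*(p + 2))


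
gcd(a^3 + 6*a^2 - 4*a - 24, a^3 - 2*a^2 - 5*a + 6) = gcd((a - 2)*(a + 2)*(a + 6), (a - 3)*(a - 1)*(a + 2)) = a + 2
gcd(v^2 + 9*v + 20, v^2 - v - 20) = v + 4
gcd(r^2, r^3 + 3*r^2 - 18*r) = r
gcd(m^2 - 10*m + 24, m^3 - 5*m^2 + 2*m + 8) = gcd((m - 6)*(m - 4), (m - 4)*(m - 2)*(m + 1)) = m - 4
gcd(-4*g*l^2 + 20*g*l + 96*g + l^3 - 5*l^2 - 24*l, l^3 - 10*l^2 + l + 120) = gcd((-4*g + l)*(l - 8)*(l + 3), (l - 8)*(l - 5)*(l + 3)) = l^2 - 5*l - 24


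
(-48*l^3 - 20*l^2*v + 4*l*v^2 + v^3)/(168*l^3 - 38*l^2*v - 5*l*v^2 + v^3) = (2*l + v)/(-7*l + v)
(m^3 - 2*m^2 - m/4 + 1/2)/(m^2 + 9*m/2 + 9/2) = (4*m^3 - 8*m^2 - m + 2)/(2*(2*m^2 + 9*m + 9))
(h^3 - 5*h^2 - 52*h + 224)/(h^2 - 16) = (h^2 - h - 56)/(h + 4)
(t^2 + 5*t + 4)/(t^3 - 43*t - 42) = (t + 4)/(t^2 - t - 42)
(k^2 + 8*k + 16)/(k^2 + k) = (k^2 + 8*k + 16)/(k*(k + 1))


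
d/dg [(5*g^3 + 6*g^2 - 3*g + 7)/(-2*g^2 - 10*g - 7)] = (-10*g^4 - 100*g^3 - 171*g^2 - 56*g + 91)/(4*g^4 + 40*g^3 + 128*g^2 + 140*g + 49)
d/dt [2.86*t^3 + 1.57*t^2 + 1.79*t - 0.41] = 8.58*t^2 + 3.14*t + 1.79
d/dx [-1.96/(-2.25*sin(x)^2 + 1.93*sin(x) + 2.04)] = (3.7828 - 8.82*sin(x))*cos(x)/(-2.25*sin(x)^2 + 1.93*sin(x) + 2.04)^2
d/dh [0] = 0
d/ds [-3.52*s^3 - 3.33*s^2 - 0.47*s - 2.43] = -10.56*s^2 - 6.66*s - 0.47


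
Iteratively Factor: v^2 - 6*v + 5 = (v - 5)*(v - 1)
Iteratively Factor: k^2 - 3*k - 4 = (k - 4)*(k + 1)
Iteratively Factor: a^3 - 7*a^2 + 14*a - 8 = (a - 4)*(a^2 - 3*a + 2) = (a - 4)*(a - 2)*(a - 1)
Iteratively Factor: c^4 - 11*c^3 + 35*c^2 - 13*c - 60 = (c - 4)*(c^3 - 7*c^2 + 7*c + 15) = (c - 4)*(c + 1)*(c^2 - 8*c + 15) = (c - 4)*(c - 3)*(c + 1)*(c - 5)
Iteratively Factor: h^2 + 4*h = (h + 4)*(h)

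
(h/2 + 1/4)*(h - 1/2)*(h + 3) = h^3/2 + 3*h^2/2 - h/8 - 3/8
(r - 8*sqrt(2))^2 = r^2 - 16*sqrt(2)*r + 128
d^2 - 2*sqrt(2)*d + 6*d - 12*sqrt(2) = (d + 6)*(d - 2*sqrt(2))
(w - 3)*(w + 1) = w^2 - 2*w - 3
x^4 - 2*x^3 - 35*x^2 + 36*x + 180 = (x - 6)*(x - 3)*(x + 2)*(x + 5)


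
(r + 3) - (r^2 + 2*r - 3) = -r^2 - r + 6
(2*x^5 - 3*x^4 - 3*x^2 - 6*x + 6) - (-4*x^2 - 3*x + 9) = 2*x^5 - 3*x^4 + x^2 - 3*x - 3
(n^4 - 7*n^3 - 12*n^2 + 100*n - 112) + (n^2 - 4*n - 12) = n^4 - 7*n^3 - 11*n^2 + 96*n - 124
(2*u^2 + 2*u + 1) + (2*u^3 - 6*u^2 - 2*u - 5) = 2*u^3 - 4*u^2 - 4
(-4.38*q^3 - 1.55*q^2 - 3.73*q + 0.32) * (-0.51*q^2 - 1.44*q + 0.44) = 2.2338*q^5 + 7.0977*q^4 + 2.2071*q^3 + 4.526*q^2 - 2.102*q + 0.1408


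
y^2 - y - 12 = (y - 4)*(y + 3)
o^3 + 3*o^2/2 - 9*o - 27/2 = (o - 3)*(o + 3/2)*(o + 3)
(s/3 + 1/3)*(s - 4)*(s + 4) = s^3/3 + s^2/3 - 16*s/3 - 16/3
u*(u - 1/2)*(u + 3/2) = u^3 + u^2 - 3*u/4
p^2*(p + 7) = p^3 + 7*p^2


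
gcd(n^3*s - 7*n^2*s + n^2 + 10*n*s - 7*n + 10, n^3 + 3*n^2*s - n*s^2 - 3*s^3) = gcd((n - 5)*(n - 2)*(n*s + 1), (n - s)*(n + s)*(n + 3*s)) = 1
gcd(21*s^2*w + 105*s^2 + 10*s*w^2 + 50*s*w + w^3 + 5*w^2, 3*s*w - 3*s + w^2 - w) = 3*s + w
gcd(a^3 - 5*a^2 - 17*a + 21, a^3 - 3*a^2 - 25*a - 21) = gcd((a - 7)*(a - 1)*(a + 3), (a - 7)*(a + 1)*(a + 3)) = a^2 - 4*a - 21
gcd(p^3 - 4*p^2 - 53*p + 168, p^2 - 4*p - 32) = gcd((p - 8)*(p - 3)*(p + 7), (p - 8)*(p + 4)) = p - 8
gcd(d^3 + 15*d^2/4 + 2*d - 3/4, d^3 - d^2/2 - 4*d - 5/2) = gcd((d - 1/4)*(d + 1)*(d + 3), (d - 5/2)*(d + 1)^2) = d + 1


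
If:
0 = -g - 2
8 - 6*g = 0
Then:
No Solution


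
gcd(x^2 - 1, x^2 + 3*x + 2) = x + 1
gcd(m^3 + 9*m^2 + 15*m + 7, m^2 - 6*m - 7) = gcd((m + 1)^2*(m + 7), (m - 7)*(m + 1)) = m + 1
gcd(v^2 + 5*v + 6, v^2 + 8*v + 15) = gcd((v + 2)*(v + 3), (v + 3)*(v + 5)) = v + 3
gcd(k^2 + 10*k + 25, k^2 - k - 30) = k + 5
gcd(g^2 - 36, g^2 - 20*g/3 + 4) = g - 6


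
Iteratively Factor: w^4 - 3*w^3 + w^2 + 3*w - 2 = (w - 2)*(w^3 - w^2 - w + 1) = (w - 2)*(w + 1)*(w^2 - 2*w + 1) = (w - 2)*(w - 1)*(w + 1)*(w - 1)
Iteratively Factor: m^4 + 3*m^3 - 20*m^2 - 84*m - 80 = (m + 2)*(m^3 + m^2 - 22*m - 40) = (m + 2)*(m + 4)*(m^2 - 3*m - 10) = (m + 2)^2*(m + 4)*(m - 5)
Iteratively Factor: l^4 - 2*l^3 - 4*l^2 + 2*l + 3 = (l + 1)*(l^3 - 3*l^2 - l + 3) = (l - 3)*(l + 1)*(l^2 - 1) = (l - 3)*(l + 1)^2*(l - 1)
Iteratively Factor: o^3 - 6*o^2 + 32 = (o - 4)*(o^2 - 2*o - 8) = (o - 4)^2*(o + 2)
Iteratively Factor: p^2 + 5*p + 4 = (p + 1)*(p + 4)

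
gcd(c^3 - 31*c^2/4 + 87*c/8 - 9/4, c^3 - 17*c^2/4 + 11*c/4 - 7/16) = c - 1/4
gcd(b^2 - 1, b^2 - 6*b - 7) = b + 1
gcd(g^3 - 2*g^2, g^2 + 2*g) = g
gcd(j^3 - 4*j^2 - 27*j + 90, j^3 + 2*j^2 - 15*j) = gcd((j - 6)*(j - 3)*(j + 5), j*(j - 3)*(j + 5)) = j^2 + 2*j - 15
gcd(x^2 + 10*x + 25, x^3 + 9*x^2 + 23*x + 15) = x + 5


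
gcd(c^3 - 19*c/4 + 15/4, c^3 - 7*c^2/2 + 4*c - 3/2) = c^2 - 5*c/2 + 3/2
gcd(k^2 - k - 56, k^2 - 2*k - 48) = k - 8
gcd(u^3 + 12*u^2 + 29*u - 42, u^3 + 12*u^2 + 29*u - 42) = u^3 + 12*u^2 + 29*u - 42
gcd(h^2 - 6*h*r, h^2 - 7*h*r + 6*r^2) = -h + 6*r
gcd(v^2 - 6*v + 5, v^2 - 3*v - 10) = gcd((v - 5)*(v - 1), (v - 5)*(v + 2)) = v - 5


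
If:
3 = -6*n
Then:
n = -1/2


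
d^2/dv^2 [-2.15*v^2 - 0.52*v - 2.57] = -4.30000000000000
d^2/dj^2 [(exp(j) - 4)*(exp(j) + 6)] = (4*exp(j) + 2)*exp(j)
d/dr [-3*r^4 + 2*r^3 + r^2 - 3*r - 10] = -12*r^3 + 6*r^2 + 2*r - 3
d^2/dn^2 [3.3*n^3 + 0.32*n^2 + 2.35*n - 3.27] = 19.8*n + 0.64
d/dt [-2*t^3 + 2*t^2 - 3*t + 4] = -6*t^2 + 4*t - 3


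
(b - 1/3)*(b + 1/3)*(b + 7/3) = b^3 + 7*b^2/3 - b/9 - 7/27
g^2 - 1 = (g - 1)*(g + 1)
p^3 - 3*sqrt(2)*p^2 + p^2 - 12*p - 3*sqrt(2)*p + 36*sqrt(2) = (p - 3)*(p + 4)*(p - 3*sqrt(2))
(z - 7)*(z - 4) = z^2 - 11*z + 28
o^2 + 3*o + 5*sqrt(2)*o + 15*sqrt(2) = (o + 3)*(o + 5*sqrt(2))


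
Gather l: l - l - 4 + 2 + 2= 0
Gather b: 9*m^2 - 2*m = 9*m^2 - 2*m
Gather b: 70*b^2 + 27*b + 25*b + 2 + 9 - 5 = 70*b^2 + 52*b + 6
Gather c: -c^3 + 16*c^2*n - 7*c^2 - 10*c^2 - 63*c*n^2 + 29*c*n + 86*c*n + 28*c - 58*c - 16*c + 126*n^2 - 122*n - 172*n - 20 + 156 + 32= -c^3 + c^2*(16*n - 17) + c*(-63*n^2 + 115*n - 46) + 126*n^2 - 294*n + 168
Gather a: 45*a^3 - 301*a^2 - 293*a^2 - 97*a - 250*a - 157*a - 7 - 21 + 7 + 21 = 45*a^3 - 594*a^2 - 504*a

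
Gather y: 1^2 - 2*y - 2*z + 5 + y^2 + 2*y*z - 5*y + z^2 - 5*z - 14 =y^2 + y*(2*z - 7) + z^2 - 7*z - 8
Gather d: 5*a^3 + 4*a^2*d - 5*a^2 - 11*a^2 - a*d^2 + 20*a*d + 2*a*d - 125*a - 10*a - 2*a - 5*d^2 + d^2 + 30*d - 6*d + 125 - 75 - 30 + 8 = 5*a^3 - 16*a^2 - 137*a + d^2*(-a - 4) + d*(4*a^2 + 22*a + 24) + 28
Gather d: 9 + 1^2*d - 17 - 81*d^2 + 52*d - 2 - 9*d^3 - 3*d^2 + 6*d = -9*d^3 - 84*d^2 + 59*d - 10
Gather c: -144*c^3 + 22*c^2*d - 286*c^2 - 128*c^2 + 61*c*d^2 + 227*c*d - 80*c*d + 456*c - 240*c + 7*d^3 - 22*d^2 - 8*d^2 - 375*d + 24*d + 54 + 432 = -144*c^3 + c^2*(22*d - 414) + c*(61*d^2 + 147*d + 216) + 7*d^3 - 30*d^2 - 351*d + 486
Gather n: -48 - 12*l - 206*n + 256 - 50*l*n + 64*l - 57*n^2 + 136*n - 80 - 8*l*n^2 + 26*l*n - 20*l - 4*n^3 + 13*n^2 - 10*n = 32*l - 4*n^3 + n^2*(-8*l - 44) + n*(-24*l - 80) + 128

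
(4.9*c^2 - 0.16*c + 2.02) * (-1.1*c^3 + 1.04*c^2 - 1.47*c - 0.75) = -5.39*c^5 + 5.272*c^4 - 9.5914*c^3 - 1.339*c^2 - 2.8494*c - 1.515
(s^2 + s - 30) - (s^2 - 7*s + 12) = 8*s - 42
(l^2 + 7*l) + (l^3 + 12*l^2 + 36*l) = l^3 + 13*l^2 + 43*l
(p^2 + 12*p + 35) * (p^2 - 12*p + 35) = p^4 - 74*p^2 + 1225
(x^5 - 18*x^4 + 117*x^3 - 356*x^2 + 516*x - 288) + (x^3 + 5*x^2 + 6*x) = x^5 - 18*x^4 + 118*x^3 - 351*x^2 + 522*x - 288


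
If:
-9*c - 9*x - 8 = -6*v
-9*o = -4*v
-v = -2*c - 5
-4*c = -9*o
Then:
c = -5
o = -20/9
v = -5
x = 7/9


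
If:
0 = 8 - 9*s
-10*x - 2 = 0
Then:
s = 8/9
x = -1/5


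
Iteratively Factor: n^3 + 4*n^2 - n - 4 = (n - 1)*(n^2 + 5*n + 4) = (n - 1)*(n + 1)*(n + 4)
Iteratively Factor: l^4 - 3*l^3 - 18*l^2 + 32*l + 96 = (l - 4)*(l^3 + l^2 - 14*l - 24) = (l - 4)^2*(l^2 + 5*l + 6) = (l - 4)^2*(l + 2)*(l + 3)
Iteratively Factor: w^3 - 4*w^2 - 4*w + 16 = (w - 2)*(w^2 - 2*w - 8) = (w - 2)*(w + 2)*(w - 4)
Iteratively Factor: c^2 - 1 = (c - 1)*(c + 1)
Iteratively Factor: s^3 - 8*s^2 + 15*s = (s - 5)*(s^2 - 3*s) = (s - 5)*(s - 3)*(s)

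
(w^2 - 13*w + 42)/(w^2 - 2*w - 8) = (-w^2 + 13*w - 42)/(-w^2 + 2*w + 8)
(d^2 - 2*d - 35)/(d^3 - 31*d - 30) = (d - 7)/(d^2 - 5*d - 6)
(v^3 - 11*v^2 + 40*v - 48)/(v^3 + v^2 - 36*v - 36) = (v^3 - 11*v^2 + 40*v - 48)/(v^3 + v^2 - 36*v - 36)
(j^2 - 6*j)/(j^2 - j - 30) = j/(j + 5)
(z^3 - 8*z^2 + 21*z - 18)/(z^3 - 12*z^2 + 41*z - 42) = (z - 3)/(z - 7)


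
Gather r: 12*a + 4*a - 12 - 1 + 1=16*a - 12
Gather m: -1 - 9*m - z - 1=-9*m - z - 2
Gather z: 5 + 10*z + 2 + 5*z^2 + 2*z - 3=5*z^2 + 12*z + 4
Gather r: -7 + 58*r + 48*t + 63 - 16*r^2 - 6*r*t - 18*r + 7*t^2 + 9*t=-16*r^2 + r*(40 - 6*t) + 7*t^2 + 57*t + 56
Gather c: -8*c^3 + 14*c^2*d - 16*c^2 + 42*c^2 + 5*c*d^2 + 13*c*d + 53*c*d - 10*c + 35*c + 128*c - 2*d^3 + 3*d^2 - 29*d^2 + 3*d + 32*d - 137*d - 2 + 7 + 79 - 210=-8*c^3 + c^2*(14*d + 26) + c*(5*d^2 + 66*d + 153) - 2*d^3 - 26*d^2 - 102*d - 126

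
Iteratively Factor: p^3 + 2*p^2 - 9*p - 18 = (p - 3)*(p^2 + 5*p + 6) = (p - 3)*(p + 3)*(p + 2)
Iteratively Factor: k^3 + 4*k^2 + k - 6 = (k + 2)*(k^2 + 2*k - 3) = (k - 1)*(k + 2)*(k + 3)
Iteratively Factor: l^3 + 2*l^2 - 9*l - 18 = (l - 3)*(l^2 + 5*l + 6) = (l - 3)*(l + 2)*(l + 3)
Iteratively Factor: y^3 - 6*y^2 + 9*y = (y)*(y^2 - 6*y + 9) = y*(y - 3)*(y - 3)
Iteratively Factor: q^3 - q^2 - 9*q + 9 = (q + 3)*(q^2 - 4*q + 3) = (q - 3)*(q + 3)*(q - 1)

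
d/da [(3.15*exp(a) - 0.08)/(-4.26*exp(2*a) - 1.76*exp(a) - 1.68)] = (13.419*exp(2*a) - 0.6816*exp(a) - 5.4328)*exp(a)/(18.1476*exp(4*a) + 14.9952*exp(3*a) + 17.4112*exp(2*a) + 5.9136*exp(a) + 2.8224)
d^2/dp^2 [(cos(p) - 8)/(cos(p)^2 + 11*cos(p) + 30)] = (-9*(1 - cos(2*p))^2*cos(p)/4 + 43*(1 - cos(2*p))^2/4 - 3913*cos(p) + 188*cos(2*p) + 219*cos(3*p)/2 + cos(5*p)/2 - 1971)/((cos(p) + 5)^3*(cos(p) + 6)^3)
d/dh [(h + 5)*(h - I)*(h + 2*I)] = 3*h^2 + 2*h*(5 + I) + 2 + 5*I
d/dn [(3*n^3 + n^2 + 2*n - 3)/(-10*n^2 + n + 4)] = (-30*n^4 + 6*n^3 + 57*n^2 - 52*n + 11)/(100*n^4 - 20*n^3 - 79*n^2 + 8*n + 16)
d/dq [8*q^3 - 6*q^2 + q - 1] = 24*q^2 - 12*q + 1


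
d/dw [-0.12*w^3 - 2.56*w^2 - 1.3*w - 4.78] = -0.36*w^2 - 5.12*w - 1.3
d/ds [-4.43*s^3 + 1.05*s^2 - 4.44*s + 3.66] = -13.29*s^2 + 2.1*s - 4.44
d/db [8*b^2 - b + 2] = 16*b - 1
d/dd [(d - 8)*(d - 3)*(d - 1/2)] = 3*d^2 - 23*d + 59/2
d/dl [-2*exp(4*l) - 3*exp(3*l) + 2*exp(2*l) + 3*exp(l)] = (-8*exp(3*l) - 9*exp(2*l) + 4*exp(l) + 3)*exp(l)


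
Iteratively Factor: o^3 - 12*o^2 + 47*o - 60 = (o - 5)*(o^2 - 7*o + 12) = (o - 5)*(o - 3)*(o - 4)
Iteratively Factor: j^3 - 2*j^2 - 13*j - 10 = (j + 2)*(j^2 - 4*j - 5) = (j + 1)*(j + 2)*(j - 5)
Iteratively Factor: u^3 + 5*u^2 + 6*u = (u + 2)*(u^2 + 3*u) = (u + 2)*(u + 3)*(u)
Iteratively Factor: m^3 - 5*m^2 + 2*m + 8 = (m + 1)*(m^2 - 6*m + 8) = (m - 2)*(m + 1)*(m - 4)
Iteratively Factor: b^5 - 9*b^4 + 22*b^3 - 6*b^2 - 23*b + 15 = (b - 1)*(b^4 - 8*b^3 + 14*b^2 + 8*b - 15) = (b - 5)*(b - 1)*(b^3 - 3*b^2 - b + 3) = (b - 5)*(b - 3)*(b - 1)*(b^2 - 1) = (b - 5)*(b - 3)*(b - 1)*(b + 1)*(b - 1)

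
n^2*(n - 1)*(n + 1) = n^4 - n^2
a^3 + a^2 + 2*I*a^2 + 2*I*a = a*(a + 1)*(a + 2*I)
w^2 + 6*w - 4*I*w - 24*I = (w + 6)*(w - 4*I)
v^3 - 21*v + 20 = (v - 4)*(v - 1)*(v + 5)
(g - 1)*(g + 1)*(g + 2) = g^3 + 2*g^2 - g - 2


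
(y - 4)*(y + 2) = y^2 - 2*y - 8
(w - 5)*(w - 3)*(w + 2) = w^3 - 6*w^2 - w + 30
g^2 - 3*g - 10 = (g - 5)*(g + 2)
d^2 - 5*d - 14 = (d - 7)*(d + 2)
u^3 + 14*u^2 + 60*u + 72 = (u + 2)*(u + 6)^2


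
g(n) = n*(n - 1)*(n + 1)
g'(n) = n*(n - 1) + n*(n + 1) + (n - 1)*(n + 1) = 3*n^2 - 1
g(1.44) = 1.55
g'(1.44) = 5.22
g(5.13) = 129.88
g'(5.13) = 77.95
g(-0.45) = 0.36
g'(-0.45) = -0.39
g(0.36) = -0.31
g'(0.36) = -0.61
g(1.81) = 4.12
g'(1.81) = 8.83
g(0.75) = -0.33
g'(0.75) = 0.69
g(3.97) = 58.60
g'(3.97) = 46.28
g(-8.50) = -605.62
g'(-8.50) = 215.75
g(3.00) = 24.00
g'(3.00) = 26.00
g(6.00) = 210.00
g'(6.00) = 107.00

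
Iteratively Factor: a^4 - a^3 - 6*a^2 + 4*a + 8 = (a + 2)*(a^3 - 3*a^2 + 4) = (a - 2)*(a + 2)*(a^2 - a - 2) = (a - 2)*(a + 1)*(a + 2)*(a - 2)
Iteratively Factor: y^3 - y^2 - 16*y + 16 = (y - 1)*(y^2 - 16) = (y - 1)*(y + 4)*(y - 4)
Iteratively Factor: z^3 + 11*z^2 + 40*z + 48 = (z + 4)*(z^2 + 7*z + 12) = (z + 4)^2*(z + 3)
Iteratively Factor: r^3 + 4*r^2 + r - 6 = (r - 1)*(r^2 + 5*r + 6) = (r - 1)*(r + 2)*(r + 3)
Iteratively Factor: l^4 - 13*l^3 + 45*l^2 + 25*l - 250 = (l + 2)*(l^3 - 15*l^2 + 75*l - 125) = (l - 5)*(l + 2)*(l^2 - 10*l + 25) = (l - 5)^2*(l + 2)*(l - 5)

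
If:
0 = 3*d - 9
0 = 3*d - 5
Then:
No Solution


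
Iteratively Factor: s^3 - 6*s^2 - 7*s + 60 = (s - 4)*(s^2 - 2*s - 15) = (s - 5)*(s - 4)*(s + 3)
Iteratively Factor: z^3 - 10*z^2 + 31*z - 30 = (z - 3)*(z^2 - 7*z + 10) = (z - 3)*(z - 2)*(z - 5)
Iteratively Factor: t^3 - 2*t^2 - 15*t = (t)*(t^2 - 2*t - 15) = t*(t + 3)*(t - 5)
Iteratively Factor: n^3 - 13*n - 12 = (n + 1)*(n^2 - n - 12) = (n + 1)*(n + 3)*(n - 4)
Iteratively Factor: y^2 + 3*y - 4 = (y - 1)*(y + 4)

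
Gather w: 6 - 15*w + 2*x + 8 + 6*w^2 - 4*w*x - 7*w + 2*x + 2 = 6*w^2 + w*(-4*x - 22) + 4*x + 16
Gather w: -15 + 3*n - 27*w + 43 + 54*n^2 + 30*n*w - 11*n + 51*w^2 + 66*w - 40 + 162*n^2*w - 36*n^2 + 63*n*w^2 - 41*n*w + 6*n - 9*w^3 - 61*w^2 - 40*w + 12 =18*n^2 - 2*n - 9*w^3 + w^2*(63*n - 10) + w*(162*n^2 - 11*n - 1)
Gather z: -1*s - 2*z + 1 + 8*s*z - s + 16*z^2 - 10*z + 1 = -2*s + 16*z^2 + z*(8*s - 12) + 2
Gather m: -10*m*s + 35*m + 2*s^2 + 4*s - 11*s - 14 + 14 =m*(35 - 10*s) + 2*s^2 - 7*s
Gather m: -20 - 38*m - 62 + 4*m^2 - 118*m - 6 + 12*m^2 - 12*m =16*m^2 - 168*m - 88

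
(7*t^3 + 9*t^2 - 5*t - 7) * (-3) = -21*t^3 - 27*t^2 + 15*t + 21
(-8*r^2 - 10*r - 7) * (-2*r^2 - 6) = 16*r^4 + 20*r^3 + 62*r^2 + 60*r + 42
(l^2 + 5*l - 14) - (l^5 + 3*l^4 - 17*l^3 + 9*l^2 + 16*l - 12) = -l^5 - 3*l^4 + 17*l^3 - 8*l^2 - 11*l - 2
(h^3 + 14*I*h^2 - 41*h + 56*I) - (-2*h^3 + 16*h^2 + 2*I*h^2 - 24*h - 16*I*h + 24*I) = 3*h^3 - 16*h^2 + 12*I*h^2 - 17*h + 16*I*h + 32*I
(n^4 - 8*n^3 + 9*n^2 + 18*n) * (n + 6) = n^5 - 2*n^4 - 39*n^3 + 72*n^2 + 108*n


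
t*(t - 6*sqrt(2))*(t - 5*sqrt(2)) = t^3 - 11*sqrt(2)*t^2 + 60*t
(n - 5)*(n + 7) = n^2 + 2*n - 35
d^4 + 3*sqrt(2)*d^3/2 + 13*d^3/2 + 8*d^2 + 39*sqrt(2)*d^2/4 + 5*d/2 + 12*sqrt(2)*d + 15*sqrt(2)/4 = (d + 5)*(d + 3*sqrt(2)/2)*(sqrt(2)*d/2 + sqrt(2)/2)*(sqrt(2)*d + sqrt(2)/2)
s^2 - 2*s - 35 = (s - 7)*(s + 5)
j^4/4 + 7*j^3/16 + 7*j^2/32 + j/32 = j*(j/4 + 1/4)*(j + 1/4)*(j + 1/2)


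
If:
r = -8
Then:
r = -8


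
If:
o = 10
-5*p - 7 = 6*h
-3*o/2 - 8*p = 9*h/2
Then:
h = 38/51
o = 10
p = -39/17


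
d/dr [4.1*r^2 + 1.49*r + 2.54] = 8.2*r + 1.49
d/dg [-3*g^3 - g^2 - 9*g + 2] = -9*g^2 - 2*g - 9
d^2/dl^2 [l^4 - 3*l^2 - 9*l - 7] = 12*l^2 - 6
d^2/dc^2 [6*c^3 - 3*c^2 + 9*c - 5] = 36*c - 6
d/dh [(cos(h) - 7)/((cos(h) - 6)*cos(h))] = (sin(h) + 42*sin(h)/cos(h)^2 - 14*tan(h))/(cos(h) - 6)^2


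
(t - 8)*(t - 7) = t^2 - 15*t + 56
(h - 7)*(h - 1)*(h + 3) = h^3 - 5*h^2 - 17*h + 21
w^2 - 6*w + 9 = (w - 3)^2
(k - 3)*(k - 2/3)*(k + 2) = k^3 - 5*k^2/3 - 16*k/3 + 4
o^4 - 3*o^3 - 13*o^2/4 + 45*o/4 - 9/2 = (o - 3)*(o - 3/2)*(o - 1/2)*(o + 2)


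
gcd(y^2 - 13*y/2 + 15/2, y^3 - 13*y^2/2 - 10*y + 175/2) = y - 5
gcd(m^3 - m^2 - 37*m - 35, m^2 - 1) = m + 1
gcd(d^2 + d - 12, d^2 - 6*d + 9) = d - 3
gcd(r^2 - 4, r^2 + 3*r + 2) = r + 2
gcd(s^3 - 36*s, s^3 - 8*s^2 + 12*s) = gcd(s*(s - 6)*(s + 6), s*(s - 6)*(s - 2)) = s^2 - 6*s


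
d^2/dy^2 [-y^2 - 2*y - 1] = -2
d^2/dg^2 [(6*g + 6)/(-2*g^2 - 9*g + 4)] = 12*(-(g + 1)*(4*g + 9)^2 + (6*g + 11)*(2*g^2 + 9*g - 4))/(2*g^2 + 9*g - 4)^3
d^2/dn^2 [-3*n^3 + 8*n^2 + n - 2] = 16 - 18*n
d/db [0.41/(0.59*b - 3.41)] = -0.2419/(0.59*b - 3.41)^2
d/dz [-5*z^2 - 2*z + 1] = -10*z - 2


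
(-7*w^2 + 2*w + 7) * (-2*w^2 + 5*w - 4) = 14*w^4 - 39*w^3 + 24*w^2 + 27*w - 28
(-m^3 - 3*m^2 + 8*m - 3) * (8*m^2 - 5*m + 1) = -8*m^5 - 19*m^4 + 78*m^3 - 67*m^2 + 23*m - 3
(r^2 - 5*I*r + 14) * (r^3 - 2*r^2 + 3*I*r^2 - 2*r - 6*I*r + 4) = r^5 - 2*r^4 - 2*I*r^4 + 27*r^3 + 4*I*r^3 - 54*r^2 + 52*I*r^2 - 28*r - 104*I*r + 56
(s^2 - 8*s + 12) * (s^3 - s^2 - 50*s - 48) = s^5 - 9*s^4 - 30*s^3 + 340*s^2 - 216*s - 576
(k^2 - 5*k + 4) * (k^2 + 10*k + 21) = k^4 + 5*k^3 - 25*k^2 - 65*k + 84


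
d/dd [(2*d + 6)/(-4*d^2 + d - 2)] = 2*(-4*d^2 + d + (d + 3)*(8*d - 1) - 2)/(4*d^2 - d + 2)^2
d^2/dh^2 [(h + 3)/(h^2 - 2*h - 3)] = 2*((-3*h - 1)*(-h^2 + 2*h + 3) - 4*(h - 1)^2*(h + 3))/(-h^2 + 2*h + 3)^3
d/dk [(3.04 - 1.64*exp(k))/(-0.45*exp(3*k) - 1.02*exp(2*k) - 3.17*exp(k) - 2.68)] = (-1.476*exp(3*k) + 2.4312*exp(2*k) + 6.2016*exp(k) + 14.032)*exp(k)/(0.2025*exp(6*k) + 0.918*exp(5*k) + 3.8934*exp(4*k) + 8.8788*exp(3*k) + 15.5161*exp(2*k) + 16.9912*exp(k) + 7.1824)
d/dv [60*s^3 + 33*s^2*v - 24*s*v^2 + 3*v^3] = 33*s^2 - 48*s*v + 9*v^2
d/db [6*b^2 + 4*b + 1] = 12*b + 4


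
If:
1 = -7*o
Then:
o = -1/7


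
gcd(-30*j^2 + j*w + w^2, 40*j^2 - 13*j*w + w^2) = -5*j + w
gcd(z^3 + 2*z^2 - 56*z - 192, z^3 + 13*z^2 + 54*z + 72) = z^2 + 10*z + 24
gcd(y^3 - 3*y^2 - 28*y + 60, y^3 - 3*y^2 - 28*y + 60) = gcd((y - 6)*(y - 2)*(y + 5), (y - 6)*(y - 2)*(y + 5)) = y^3 - 3*y^2 - 28*y + 60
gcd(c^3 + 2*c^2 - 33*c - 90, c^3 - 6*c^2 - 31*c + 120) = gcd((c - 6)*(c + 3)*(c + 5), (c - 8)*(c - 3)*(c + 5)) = c + 5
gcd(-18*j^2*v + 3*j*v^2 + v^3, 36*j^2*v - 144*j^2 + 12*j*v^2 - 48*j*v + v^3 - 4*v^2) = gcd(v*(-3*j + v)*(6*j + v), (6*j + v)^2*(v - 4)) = 6*j + v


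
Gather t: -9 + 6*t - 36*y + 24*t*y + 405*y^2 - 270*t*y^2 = t*(-270*y^2 + 24*y + 6) + 405*y^2 - 36*y - 9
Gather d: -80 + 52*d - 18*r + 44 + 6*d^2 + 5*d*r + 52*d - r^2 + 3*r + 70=6*d^2 + d*(5*r + 104) - r^2 - 15*r + 34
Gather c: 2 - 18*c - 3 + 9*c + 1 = -9*c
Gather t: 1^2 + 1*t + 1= t + 2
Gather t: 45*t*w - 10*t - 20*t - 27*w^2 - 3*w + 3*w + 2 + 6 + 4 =t*(45*w - 30) - 27*w^2 + 12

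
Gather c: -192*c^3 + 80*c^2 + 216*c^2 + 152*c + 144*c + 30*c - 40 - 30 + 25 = -192*c^3 + 296*c^2 + 326*c - 45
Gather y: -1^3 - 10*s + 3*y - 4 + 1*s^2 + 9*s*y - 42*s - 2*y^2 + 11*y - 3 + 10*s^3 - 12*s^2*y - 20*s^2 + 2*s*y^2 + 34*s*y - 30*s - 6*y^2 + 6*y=10*s^3 - 19*s^2 - 82*s + y^2*(2*s - 8) + y*(-12*s^2 + 43*s + 20) - 8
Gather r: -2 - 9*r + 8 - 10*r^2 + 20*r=-10*r^2 + 11*r + 6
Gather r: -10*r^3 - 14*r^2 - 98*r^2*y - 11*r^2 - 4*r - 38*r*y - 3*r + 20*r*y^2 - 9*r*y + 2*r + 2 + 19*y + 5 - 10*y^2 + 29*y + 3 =-10*r^3 + r^2*(-98*y - 25) + r*(20*y^2 - 47*y - 5) - 10*y^2 + 48*y + 10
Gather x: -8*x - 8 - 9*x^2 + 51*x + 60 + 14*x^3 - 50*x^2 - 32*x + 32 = 14*x^3 - 59*x^2 + 11*x + 84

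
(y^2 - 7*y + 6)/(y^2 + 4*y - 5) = (y - 6)/(y + 5)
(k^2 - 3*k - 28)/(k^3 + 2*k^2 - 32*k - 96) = (k - 7)/(k^2 - 2*k - 24)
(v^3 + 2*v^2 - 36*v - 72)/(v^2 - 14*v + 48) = (v^2 + 8*v + 12)/(v - 8)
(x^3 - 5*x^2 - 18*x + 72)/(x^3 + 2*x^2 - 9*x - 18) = (x^2 - 2*x - 24)/(x^2 + 5*x + 6)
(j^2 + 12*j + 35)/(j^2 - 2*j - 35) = (j + 7)/(j - 7)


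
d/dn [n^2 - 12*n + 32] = 2*n - 12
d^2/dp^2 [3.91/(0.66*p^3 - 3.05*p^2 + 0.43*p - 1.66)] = ((23.851 - 15.4836*p)*(0.66*p^3 - 3.05*p^2 + 0.43*p - 1.66) + 3.91*(1.98*p^2 - 6.1*p + 0.43)*(3.96*p^2 - 12.2*p + 0.86))/(0.66*p^3 - 3.05*p^2 + 0.43*p - 1.66)^3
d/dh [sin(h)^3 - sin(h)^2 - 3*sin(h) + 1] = -2*sin(h)*cos(h) - 3*cos(h)^3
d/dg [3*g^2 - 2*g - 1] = 6*g - 2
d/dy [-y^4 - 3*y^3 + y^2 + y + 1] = -4*y^3 - 9*y^2 + 2*y + 1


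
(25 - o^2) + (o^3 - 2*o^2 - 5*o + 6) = o^3 - 3*o^2 - 5*o + 31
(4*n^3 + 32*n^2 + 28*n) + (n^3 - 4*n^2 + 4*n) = 5*n^3 + 28*n^2 + 32*n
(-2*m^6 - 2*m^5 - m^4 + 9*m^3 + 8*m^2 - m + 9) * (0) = 0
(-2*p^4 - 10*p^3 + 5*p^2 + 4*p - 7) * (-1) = 2*p^4 + 10*p^3 - 5*p^2 - 4*p + 7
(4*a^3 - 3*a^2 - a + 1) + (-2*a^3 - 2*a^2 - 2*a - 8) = 2*a^3 - 5*a^2 - 3*a - 7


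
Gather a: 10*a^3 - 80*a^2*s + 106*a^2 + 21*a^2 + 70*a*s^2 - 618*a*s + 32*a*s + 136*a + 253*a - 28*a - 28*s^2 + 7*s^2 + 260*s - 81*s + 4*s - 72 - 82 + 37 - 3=10*a^3 + a^2*(127 - 80*s) + a*(70*s^2 - 586*s + 361) - 21*s^2 + 183*s - 120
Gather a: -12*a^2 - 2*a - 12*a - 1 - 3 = -12*a^2 - 14*a - 4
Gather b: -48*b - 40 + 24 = -48*b - 16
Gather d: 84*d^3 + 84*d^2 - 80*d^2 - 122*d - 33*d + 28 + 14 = 84*d^3 + 4*d^2 - 155*d + 42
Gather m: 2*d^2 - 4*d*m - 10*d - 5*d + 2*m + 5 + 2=2*d^2 - 15*d + m*(2 - 4*d) + 7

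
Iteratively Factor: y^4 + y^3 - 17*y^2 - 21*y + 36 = (y + 3)*(y^3 - 2*y^2 - 11*y + 12) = (y - 1)*(y + 3)*(y^2 - y - 12) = (y - 1)*(y + 3)^2*(y - 4)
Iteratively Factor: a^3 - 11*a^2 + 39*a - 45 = (a - 5)*(a^2 - 6*a + 9) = (a - 5)*(a - 3)*(a - 3)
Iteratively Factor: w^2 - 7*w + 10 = (w - 5)*(w - 2)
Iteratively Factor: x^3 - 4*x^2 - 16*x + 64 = (x + 4)*(x^2 - 8*x + 16) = (x - 4)*(x + 4)*(x - 4)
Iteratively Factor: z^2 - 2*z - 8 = (z + 2)*(z - 4)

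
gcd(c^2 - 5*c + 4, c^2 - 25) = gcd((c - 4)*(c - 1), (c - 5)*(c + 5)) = 1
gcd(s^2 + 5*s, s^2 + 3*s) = s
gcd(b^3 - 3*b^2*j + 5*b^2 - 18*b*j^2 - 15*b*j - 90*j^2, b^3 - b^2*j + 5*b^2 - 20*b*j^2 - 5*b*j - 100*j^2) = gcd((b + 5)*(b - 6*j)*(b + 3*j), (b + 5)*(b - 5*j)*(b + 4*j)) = b + 5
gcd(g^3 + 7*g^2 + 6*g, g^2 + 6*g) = g^2 + 6*g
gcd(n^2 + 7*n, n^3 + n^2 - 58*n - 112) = n + 7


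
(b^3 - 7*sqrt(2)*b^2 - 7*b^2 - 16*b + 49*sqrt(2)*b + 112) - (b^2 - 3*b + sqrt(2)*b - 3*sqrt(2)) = b^3 - 7*sqrt(2)*b^2 - 8*b^2 - 13*b + 48*sqrt(2)*b + 3*sqrt(2) + 112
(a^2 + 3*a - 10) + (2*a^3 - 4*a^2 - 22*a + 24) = 2*a^3 - 3*a^2 - 19*a + 14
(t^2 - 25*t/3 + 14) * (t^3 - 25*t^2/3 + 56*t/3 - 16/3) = t^5 - 50*t^4/3 + 919*t^3/9 - 2498*t^2/9 + 2752*t/9 - 224/3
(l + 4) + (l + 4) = 2*l + 8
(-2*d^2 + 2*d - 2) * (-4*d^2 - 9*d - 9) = 8*d^4 + 10*d^3 + 8*d^2 + 18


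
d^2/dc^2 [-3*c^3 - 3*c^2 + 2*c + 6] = -18*c - 6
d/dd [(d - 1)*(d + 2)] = 2*d + 1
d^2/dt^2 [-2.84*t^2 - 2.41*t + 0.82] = -5.68000000000000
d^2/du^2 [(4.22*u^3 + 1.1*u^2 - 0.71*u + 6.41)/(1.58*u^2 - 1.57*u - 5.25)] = (1.4210854715202e-14*u^5 - 1.4210854715202e-14*u^4 + 92.725988*u^3 + 359.458644*u^2 + 567.141924*u + 210.283768)/(3.944312*u^6 - 11.758044*u^5 - 27.634674*u^4 + 74.269007*u^3 + 91.824075*u^2 - 129.819375*u - 144.703125)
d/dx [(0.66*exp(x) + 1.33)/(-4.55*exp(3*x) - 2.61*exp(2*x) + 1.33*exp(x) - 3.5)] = (6.006*exp(3*x) + 19.8771*exp(2*x) + 6.9426*exp(x) - 4.0789)*exp(x)/(20.7025*exp(6*x) + 23.751*exp(5*x) - 5.2909*exp(4*x) + 24.9074*exp(3*x) + 20.0389*exp(2*x) - 9.31*exp(x) + 12.25)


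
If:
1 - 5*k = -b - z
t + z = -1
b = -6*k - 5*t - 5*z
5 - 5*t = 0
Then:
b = 31/11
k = 4/11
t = 1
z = -2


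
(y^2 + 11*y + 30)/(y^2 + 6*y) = (y + 5)/y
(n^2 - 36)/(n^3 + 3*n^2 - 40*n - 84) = (n + 6)/(n^2 + 9*n + 14)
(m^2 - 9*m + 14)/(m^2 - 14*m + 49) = (m - 2)/(m - 7)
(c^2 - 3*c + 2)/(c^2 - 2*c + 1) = (c - 2)/(c - 1)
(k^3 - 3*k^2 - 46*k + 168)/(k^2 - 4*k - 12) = (k^2 + 3*k - 28)/(k + 2)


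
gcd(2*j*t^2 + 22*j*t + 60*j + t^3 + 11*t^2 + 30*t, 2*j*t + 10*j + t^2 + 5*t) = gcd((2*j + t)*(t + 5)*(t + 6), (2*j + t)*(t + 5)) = 2*j*t + 10*j + t^2 + 5*t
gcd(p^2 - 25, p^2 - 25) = p^2 - 25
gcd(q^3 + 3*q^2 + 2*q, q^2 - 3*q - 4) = q + 1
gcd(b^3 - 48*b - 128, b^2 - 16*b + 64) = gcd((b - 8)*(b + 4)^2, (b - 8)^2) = b - 8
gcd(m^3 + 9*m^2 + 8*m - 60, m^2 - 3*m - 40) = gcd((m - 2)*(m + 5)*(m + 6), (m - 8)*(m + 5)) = m + 5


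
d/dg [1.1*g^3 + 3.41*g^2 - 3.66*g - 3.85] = 3.3*g^2 + 6.82*g - 3.66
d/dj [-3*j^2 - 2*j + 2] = -6*j - 2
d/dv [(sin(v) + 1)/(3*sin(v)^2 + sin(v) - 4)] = (-6*sin(v) + 3*cos(v)^2 - 8)*cos(v)/(3*sin(v)^2 + sin(v) - 4)^2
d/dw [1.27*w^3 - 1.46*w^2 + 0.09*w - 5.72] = 3.81*w^2 - 2.92*w + 0.09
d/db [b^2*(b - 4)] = b*(3*b - 8)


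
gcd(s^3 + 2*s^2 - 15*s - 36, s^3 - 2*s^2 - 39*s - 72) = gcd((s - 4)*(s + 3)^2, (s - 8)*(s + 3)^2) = s^2 + 6*s + 9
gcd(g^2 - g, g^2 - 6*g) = g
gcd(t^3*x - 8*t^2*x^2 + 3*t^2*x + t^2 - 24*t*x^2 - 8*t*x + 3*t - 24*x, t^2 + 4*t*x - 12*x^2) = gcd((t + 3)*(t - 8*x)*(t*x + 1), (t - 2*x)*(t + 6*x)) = 1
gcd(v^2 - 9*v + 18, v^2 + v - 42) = v - 6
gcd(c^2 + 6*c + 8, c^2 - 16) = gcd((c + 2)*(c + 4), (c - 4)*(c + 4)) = c + 4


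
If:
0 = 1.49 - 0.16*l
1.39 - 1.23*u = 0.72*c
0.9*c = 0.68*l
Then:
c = 7.04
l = 9.31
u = -2.99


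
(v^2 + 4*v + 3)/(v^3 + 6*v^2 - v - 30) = (v + 1)/(v^2 + 3*v - 10)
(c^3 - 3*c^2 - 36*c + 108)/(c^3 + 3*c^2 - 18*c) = (c - 6)/c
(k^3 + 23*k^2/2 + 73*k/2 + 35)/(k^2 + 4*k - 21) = (k^2 + 9*k/2 + 5)/(k - 3)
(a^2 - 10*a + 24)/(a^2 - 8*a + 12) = (a - 4)/(a - 2)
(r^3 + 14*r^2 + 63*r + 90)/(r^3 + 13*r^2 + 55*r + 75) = (r + 6)/(r + 5)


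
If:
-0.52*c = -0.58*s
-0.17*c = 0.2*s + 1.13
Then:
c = -3.23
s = -2.90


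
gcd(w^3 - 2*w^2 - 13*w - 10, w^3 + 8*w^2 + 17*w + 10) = w^2 + 3*w + 2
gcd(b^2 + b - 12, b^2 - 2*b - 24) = b + 4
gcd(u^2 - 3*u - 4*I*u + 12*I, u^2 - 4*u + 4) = 1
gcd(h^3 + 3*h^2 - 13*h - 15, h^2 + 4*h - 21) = h - 3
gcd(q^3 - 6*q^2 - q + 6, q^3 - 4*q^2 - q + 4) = q^2 - 1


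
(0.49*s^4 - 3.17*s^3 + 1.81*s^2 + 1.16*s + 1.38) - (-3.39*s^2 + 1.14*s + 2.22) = 0.49*s^4 - 3.17*s^3 + 5.2*s^2 + 0.02*s - 0.84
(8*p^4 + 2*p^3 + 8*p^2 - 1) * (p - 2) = 8*p^5 - 14*p^4 + 4*p^3 - 16*p^2 - p + 2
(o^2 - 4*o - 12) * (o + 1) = o^3 - 3*o^2 - 16*o - 12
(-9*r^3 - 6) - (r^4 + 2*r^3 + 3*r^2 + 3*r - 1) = -r^4 - 11*r^3 - 3*r^2 - 3*r - 5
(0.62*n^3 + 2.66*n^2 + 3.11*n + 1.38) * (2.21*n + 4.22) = 1.3702*n^4 + 8.495*n^3 + 18.0983*n^2 + 16.174*n + 5.8236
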